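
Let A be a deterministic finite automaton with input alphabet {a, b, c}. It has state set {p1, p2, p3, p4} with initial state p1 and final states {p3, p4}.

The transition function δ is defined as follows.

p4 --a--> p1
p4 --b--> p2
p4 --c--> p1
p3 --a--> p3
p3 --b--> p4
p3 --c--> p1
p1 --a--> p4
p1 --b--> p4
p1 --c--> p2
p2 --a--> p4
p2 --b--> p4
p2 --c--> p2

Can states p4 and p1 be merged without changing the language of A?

First remove the unreachable states {p3}; 3 states remain.
Initial partition by acceptance: {p4} | {p1,p2}.
The partition is now stable with 2 blocks: {p4} | {p1,p2}.
p4 and p1 end up in different blocks, so they are distinguishable. For instance, the string 'ε' is accepted from only p4.

No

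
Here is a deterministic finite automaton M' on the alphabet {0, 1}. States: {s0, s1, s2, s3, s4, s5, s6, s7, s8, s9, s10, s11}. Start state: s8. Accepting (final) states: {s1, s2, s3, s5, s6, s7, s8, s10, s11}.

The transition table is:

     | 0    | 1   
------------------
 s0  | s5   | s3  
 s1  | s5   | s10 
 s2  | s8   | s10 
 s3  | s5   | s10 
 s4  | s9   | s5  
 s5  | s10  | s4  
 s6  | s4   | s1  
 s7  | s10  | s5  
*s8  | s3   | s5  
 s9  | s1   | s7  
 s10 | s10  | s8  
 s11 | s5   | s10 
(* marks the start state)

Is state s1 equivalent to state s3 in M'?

First remove the unreachable states {s0,s2,s6,s11}; 8 states remain.
P0 = {s1,s3,s5,s7,s8,s10} | {s4,s9}.
On input 1, block {s1,s3,s5,s7,s8,s10} splits into {s1,s3,s7,s8,s10} and {s5}.
Refine {s1,s3,s7,s8,s10} on symbol 0: members go to different blocks, giving {s7,s8,s10} and {s1,s3}.
On input 0, block {s7,s8,s10} splits into {s7,s10} and {s8}.
On input 1, block {s7,s10} splits into {s7} and {s10}.
On input 0, block {s4,s9} splits into {s4} and {s9}.
Stable partition: {s7} | {s4} | {s5} | {s1,s3} | {s8} | {s10} | {s9} — 7 equivalence classes.
s1 and s3 lie in the same block of the stable partition, so they are equivalent — no string distinguishes them.

Yes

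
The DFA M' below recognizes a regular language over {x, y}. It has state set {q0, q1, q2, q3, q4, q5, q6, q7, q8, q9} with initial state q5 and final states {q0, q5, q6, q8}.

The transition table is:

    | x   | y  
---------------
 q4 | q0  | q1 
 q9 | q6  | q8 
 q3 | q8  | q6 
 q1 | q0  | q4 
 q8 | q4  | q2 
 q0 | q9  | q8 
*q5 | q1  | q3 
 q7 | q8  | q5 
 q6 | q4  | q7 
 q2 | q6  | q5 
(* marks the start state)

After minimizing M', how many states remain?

4

All states are reachable from the start state.
Initial partition by acceptance: {q0,q5,q6,q8} | {q1,q2,q3,q4,q7,q9}.
Refine {q0,q5,q6,q8} on symbol y: members go to different blocks, giving {q5,q6,q8} and {q0}.
On input x, block {q1,q2,q3,q4,q7,q9} splits into {q2,q3,q7,q9} and {q1,q4}.
The partition is now stable with 4 blocks: {q5,q6,q8} | {q2,q3,q7,q9} | {q0} | {q1,q4}.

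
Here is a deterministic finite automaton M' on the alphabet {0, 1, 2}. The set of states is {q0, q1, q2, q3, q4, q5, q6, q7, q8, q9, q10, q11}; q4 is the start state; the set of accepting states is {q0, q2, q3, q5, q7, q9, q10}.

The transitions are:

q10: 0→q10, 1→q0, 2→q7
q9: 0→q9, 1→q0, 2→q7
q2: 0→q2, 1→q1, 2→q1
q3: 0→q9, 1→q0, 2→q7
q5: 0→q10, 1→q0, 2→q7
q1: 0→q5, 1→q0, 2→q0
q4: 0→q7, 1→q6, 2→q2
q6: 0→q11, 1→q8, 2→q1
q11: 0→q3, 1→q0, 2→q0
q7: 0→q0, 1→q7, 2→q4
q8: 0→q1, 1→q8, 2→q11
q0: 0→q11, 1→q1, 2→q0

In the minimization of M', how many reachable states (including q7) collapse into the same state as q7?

Every state is reachable, so we keep all 12.
Start with accepting vs non-accepting: {q0,q2,q3,q5,q7,q9,q10} | {q1,q4,q6,q8,q11}.
On input 0, block {q0,q2,q3,q5,q7,q9,q10} splits into {q2,q3,q5,q7,q9,q10} and {q0}.
Split {q2,q3,q5,q7,q9,q10} by δ(·,0) → {q2,q3,q5,q9,q10} and {q7}.
Split {q2,q3,q5,q9,q10} by δ(·,1) → {q3,q5,q9,q10} and {q2}.
Split {q1,q4,q6,q8,q11} by δ(·,0) → {q1,q11} and {q6,q8} and {q4}.
Stable partition: {q3,q5,q9,q10} | {q1,q11} | {q0} | {q7} | {q2} | {q6,q8} | {q4} — 7 equivalence classes.
The equivalence class containing q7 is {q7}, of size 1.

1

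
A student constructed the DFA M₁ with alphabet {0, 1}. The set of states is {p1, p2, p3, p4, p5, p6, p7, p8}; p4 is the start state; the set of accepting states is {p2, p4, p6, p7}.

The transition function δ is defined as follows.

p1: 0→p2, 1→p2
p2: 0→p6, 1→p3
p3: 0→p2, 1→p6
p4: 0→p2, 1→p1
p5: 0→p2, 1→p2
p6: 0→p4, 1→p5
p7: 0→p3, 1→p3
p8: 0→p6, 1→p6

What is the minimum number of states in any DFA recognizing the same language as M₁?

First remove the unreachable states {p7,p8}; 6 states remain.
P0 = {p2,p4,p6} | {p1,p3,p5}.
Stable partition: {p2,p4,p6} | {p1,p3,p5} — 2 equivalence classes.

2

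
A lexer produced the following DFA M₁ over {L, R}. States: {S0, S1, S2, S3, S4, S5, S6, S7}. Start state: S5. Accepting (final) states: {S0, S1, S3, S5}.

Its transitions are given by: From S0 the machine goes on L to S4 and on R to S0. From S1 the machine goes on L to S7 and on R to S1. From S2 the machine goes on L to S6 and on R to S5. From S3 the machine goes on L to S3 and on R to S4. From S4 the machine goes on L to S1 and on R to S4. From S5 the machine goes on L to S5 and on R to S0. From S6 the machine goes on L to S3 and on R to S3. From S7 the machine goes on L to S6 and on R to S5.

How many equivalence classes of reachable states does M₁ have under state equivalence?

States {S2} cannot be reached from the start state, so discard them.
Initial partition by acceptance: {S0,S1,S3,S5} | {S4,S6,S7}.
Refine {S0,S1,S3,S5} on symbol L: members go to different blocks, giving {S0,S1} and {S3,S5}.
Split {S4,S6,S7} by δ(·,L) → {S4} and {S6} and {S7}.
Split {S0,S1} by δ(·,L) → {S0} and {S1}.
Refine {S3,S5} on symbol R: members go to different blocks, giving {S3} and {S5}.
Stable partition: {S0} | {S4} | {S3} | {S6} | {S7} | {S1} | {S5} — 7 equivalence classes.

7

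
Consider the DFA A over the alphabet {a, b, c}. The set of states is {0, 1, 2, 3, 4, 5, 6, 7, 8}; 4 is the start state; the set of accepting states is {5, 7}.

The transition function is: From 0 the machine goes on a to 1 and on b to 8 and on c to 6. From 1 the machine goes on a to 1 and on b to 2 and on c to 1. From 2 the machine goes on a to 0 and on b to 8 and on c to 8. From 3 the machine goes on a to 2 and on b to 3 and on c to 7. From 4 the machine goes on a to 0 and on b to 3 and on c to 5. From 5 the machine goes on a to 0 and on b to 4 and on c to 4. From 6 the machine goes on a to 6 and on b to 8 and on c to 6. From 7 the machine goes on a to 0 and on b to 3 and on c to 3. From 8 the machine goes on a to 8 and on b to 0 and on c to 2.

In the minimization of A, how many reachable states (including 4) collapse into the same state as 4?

2

Every state is reachable, so we keep all 9.
Start with accepting vs non-accepting: {5,7} | {0,1,2,3,4,6,8}.
Refine {0,1,2,3,4,6,8} on symbol c: members go to different blocks, giving {0,1,2,6,8} and {3,4}.
No further refinement is possible. Final partition (3 blocks): {5,7} | {0,1,2,6,8} | {3,4}.
State 4 belongs to the block {3,4}, which has 2 states.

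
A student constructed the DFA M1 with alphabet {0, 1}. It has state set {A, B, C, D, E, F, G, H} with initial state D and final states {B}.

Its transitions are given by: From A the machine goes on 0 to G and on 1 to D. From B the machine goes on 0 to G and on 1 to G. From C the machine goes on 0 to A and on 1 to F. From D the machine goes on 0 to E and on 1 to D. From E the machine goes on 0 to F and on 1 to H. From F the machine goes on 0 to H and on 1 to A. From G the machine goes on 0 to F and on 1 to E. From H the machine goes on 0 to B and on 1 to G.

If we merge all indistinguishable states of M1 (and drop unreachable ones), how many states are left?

Reachable states from the start: {A,B,D,E,F,G,H}. Unreachable: {C} — drop them.
Initial partition by acceptance: {B} | {A,D,E,F,G,H}.
On input 0, block {A,D,E,F,G,H} splits into {A,D,E,F,G} and {H}.
Split {A,D,E,F,G} by δ(·,0) → {A,D,E,G} and {F}.
On input 0, block {A,D,E,G} splits into {A,D} and {E,G}.
Split {E,G} by δ(·,1) → {E} and {G}.
Split {A,D} by δ(·,0) → {A} and {D}.
Stable partition: {B} | {A} | {H} | {F} | {E} | {G} | {D} — 7 equivalence classes.

7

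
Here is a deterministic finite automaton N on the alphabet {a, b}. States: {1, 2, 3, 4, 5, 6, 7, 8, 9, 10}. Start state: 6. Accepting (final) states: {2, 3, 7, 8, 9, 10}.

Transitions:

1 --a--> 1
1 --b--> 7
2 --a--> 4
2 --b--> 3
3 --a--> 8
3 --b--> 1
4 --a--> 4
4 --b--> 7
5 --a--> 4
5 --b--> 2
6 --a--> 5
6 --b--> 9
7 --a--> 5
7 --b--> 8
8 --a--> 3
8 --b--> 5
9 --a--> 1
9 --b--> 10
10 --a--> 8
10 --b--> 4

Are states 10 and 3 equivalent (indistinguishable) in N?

Every state is reachable, so we keep all 10.
P0 = {2,3,7,8,9,10} | {1,4,5,6}.
On input a, block {2,3,7,8,9,10} splits into {2,7,9} and {3,8,10}.
The partition is now stable with 3 blocks: {2,7,9} | {1,4,5,6} | {3,8,10}.
10 and 3 lie in the same block of the stable partition, so they are equivalent — no string distinguishes them.

Yes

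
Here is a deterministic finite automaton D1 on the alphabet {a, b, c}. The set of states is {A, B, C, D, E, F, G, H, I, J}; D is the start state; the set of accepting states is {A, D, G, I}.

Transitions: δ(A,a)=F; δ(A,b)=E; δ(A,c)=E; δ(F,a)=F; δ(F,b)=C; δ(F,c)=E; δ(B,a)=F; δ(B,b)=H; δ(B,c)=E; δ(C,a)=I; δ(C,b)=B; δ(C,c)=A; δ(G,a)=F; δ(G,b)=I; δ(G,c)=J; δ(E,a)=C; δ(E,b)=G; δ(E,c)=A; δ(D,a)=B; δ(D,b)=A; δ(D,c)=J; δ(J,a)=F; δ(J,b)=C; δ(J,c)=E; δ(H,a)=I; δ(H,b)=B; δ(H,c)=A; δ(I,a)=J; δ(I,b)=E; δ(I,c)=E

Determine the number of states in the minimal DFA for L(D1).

5

P0 = {A,D,G,I} | {B,C,E,F,H,J}.
On input b, block {A,D,G,I} splits into {A,I} and {D,G}.
Split {B,C,E,F,H,J} by δ(·,a) → {B,E,F,J} and {C,H}.
Refine {B,E,F,J} on symbol a: members go to different blocks, giving {B,F,J} and {E}.
No further refinement is possible. Final partition (5 blocks): {A,I} | {B,F,J} | {D,G} | {C,H} | {E}.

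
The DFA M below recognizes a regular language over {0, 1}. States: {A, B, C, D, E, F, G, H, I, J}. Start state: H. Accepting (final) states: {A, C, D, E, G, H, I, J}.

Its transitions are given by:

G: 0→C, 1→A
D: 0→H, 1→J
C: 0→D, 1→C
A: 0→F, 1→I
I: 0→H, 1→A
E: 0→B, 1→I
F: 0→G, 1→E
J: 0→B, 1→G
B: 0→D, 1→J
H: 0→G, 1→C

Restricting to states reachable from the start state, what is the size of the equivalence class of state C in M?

Every state is reachable, so we keep all 10.
Initial partition by acceptance: {A,C,D,E,G,H,I,J} | {B,F}.
On input 0, block {A,C,D,E,G,H,I,J} splits into {C,D,G,H,I} and {A,E,J}.
Split {C,D,G,H,I} by δ(·,1) → {D,G,I} and {C,H}.
Stable partition: {D,G,I} | {B,F} | {A,E,J} | {C,H} — 4 equivalence classes.
State C belongs to the block {C,H}, which has 2 states.

2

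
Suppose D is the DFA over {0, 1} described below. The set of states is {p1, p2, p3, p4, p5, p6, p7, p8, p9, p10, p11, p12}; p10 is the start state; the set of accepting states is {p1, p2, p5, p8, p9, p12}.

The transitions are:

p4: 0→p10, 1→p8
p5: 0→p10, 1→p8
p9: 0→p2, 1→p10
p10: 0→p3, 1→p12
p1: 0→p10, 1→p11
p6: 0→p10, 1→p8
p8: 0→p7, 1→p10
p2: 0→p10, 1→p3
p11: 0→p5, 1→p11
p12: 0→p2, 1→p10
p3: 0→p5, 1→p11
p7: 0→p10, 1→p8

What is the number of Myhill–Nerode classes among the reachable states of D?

Reachable states from the start: {p2,p3,p5,p7,p8,p10,p11,p12}. Unreachable: {p1,p4,p6,p9} — drop them.
Start with accepting vs non-accepting: {p2,p5,p8,p12} | {p3,p7,p10,p11}.
Split {p2,p5,p8,p12} by δ(·,0) → {p2,p5,p8} and {p12}.
Split {p2,p5,p8} by δ(·,1) → {p2,p8} and {p5}.
Split {p3,p7,p10,p11} by δ(·,0) → {p3,p11} and {p7,p10}.
On input 1, block {p2,p8} splits into {p2} and {p8}.
On input 0, block {p7,p10} splits into {p7} and {p10}.
No further refinement is possible. Final partition (7 blocks): {p2} | {p3,p11} | {p12} | {p5} | {p7} | {p8} | {p10}.

7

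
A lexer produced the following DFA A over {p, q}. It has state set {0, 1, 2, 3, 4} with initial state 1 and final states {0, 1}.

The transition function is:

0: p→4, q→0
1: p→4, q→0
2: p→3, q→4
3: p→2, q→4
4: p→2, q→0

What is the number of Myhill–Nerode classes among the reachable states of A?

3

Every state is reachable, so we keep all 5.
P0 = {0,1} | {2,3,4}.
Split {2,3,4} by δ(·,q) → {2,3} and {4}.
No further refinement is possible. Final partition (3 blocks): {0,1} | {2,3} | {4}.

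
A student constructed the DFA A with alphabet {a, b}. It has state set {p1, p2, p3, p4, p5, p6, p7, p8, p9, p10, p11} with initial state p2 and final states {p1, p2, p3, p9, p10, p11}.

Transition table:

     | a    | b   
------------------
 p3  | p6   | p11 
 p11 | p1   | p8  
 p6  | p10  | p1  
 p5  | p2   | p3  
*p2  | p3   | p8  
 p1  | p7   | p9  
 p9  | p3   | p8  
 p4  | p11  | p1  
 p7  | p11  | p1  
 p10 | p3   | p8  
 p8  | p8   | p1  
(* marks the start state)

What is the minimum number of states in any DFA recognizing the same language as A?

4

First remove the unreachable states {p4,p5}; 9 states remain.
P0 = {p1,p2,p3,p9,p10,p11} | {p6,p7,p8}.
On input a, block {p1,p2,p3,p9,p10,p11} splits into {p2,p9,p10,p11} and {p1,p3}.
Split {p6,p7,p8} by δ(·,a) → {p6,p7} and {p8}.
No further refinement is possible. Final partition (4 blocks): {p2,p9,p10,p11} | {p6,p7} | {p1,p3} | {p8}.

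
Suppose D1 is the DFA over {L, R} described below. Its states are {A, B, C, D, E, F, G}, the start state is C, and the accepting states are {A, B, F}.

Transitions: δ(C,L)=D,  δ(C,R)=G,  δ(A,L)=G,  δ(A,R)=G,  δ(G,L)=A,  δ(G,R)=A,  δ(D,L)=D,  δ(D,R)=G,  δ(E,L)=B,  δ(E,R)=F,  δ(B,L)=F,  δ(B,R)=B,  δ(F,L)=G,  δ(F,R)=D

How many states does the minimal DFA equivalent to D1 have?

3

States {B,E,F} cannot be reached from the start state, so discard them.
Start with accepting vs non-accepting: {A} | {C,D,G}.
On input L, block {C,D,G} splits into {C,D} and {G}.
Stable partition: {A} | {C,D} | {G} — 3 equivalence classes.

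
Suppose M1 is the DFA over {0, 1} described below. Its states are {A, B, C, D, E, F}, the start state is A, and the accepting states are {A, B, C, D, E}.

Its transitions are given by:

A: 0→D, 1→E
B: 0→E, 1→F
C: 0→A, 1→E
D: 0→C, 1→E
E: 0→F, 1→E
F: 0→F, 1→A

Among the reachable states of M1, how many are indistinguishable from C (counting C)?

First remove the unreachable states {B}; 5 states remain.
P0 = {A,C,D,E} | {F}.
Refine {A,C,D,E} on symbol 0: members go to different blocks, giving {A,C,D} and {E}.
Stable partition: {A,C,D} | {F} | {E} — 3 equivalence classes.
State C belongs to the block {A,C,D}, which has 3 states.

3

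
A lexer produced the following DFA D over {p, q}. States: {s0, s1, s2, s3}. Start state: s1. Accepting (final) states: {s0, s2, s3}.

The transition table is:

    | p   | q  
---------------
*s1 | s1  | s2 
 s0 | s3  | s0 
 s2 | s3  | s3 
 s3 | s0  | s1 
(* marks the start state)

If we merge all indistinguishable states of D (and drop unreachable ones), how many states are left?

4

Initial partition by acceptance: {s0,s2,s3} | {s1}.
Refine {s0,s2,s3} on symbol q: members go to different blocks, giving {s0,s2} and {s3}.
Refine {s0,s2} on symbol q: members go to different blocks, giving {s0} and {s2}.
No further refinement is possible. Final partition (4 blocks): {s0} | {s1} | {s3} | {s2}.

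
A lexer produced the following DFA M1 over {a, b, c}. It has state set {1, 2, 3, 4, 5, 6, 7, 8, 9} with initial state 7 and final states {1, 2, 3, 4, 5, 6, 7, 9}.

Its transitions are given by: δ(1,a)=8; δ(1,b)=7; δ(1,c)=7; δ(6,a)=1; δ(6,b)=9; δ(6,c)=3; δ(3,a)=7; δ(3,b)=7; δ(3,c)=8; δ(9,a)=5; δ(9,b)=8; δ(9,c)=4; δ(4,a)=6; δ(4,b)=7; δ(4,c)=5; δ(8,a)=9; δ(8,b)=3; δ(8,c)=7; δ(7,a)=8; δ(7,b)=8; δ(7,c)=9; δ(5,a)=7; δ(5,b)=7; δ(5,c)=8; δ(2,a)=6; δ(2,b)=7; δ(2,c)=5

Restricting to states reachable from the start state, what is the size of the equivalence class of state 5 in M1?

Reachable states from the start: {1,3,4,5,6,7,8,9}. Unreachable: {2} — drop them.
Initial partition by acceptance: {1,3,4,5,6,7,9} | {8}.
Refine {1,3,4,5,6,7,9} on symbol a: members go to different blocks, giving {3,4,5,6,9} and {1,7}.
Refine {3,4,5,6,9} on symbol a: members go to different blocks, giving {3,5,6} and {4,9}.
On input b, block {3,5,6} splits into {3,5} and {6}.
Split {1,7} by δ(·,b) → {1} and {7}.
Split {4,9} by δ(·,a) → {4} and {9}.
The partition is now stable with 7 blocks: {3,5} | {8} | {1} | {4} | {6} | {7} | {9}.
State 5 belongs to the block {3,5}, which has 2 states.

2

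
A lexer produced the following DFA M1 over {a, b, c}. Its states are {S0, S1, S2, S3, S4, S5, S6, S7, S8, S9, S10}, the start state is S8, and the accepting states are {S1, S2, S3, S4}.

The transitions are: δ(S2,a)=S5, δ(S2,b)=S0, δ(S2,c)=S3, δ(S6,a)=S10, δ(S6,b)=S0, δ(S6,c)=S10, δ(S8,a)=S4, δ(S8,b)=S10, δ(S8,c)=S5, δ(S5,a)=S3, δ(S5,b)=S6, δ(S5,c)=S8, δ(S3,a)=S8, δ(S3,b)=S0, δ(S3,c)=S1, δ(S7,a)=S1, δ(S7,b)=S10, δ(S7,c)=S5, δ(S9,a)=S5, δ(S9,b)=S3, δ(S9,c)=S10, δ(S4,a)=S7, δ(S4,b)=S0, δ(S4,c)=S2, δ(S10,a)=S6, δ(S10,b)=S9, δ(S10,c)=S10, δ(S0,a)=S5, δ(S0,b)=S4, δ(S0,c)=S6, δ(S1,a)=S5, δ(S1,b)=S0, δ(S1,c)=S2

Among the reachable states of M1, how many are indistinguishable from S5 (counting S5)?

Every state is reachable, so we keep all 11.
Initial partition by acceptance: {S1,S2,S3,S4} | {S0,S5,S6,S7,S8,S9,S10}.
Refine {S0,S5,S6,S7,S8,S9,S10} on symbol a: members go to different blocks, giving {S0,S6,S9,S10} and {S5,S7,S8}.
Refine {S0,S6,S9,S10} on symbol a: members go to different blocks, giving {S0,S9} and {S6,S10}.
The partition is now stable with 4 blocks: {S1,S2,S3,S4} | {S0,S9} | {S5,S7,S8} | {S6,S10}.
The equivalence class containing S5 is {S5,S7,S8}, of size 3.

3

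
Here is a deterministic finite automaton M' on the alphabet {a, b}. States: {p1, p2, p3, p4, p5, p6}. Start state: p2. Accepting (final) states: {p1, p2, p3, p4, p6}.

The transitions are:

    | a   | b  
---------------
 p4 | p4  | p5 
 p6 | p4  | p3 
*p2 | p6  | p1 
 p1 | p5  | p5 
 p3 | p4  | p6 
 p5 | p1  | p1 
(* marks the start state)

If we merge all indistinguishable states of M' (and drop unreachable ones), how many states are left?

5

Start with accepting vs non-accepting: {p1,p2,p3,p4,p6} | {p5}.
Split {p1,p2,p3,p4,p6} by δ(·,a) → {p2,p3,p4,p6} and {p1}.
On input b, block {p2,p3,p4,p6} splits into {p3,p6} and {p2} and {p4}.
Stable partition: {p3,p6} | {p5} | {p1} | {p2} | {p4} — 5 equivalence classes.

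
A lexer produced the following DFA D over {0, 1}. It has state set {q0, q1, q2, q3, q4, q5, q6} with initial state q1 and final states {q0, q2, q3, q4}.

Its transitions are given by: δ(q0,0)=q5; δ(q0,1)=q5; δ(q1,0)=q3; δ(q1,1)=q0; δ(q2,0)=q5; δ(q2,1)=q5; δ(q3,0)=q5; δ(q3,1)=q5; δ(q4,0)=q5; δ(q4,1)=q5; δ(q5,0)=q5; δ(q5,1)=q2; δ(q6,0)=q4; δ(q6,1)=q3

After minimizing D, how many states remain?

3

States {q4,q6} cannot be reached from the start state, so discard them.
P0 = {q0,q2,q3} | {q1,q5}.
Refine {q1,q5} on symbol 0: members go to different blocks, giving {q1} and {q5}.
No further refinement is possible. Final partition (3 blocks): {q0,q2,q3} | {q1} | {q5}.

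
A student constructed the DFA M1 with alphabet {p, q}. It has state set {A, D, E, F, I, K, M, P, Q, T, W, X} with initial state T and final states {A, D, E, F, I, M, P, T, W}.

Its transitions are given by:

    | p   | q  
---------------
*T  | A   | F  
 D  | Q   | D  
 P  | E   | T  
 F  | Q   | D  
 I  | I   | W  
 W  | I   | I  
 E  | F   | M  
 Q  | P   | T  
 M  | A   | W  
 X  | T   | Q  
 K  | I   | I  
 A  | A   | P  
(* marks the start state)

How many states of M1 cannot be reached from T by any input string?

Starting at T and following transitions, the reachable set is {A, D, E, F, I, M, P, Q, T, W}. That leaves K, X unreachable — 2 in total.

2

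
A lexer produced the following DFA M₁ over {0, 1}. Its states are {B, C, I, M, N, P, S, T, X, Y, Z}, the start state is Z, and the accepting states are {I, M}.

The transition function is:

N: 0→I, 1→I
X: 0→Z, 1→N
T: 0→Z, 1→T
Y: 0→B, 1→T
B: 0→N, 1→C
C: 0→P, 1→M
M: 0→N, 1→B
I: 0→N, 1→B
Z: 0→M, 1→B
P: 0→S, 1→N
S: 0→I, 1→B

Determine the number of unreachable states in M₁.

BFS from Z reaches {B, C, I, M, N, P, S, Z}; the 3 state(s) T, X, Y are never visited.

3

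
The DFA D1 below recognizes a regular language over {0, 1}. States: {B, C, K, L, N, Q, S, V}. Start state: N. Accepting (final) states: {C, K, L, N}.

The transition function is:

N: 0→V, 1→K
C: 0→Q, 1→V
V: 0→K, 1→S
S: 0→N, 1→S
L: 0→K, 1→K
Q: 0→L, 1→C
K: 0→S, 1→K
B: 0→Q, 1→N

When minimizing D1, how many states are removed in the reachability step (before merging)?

No path from N leads to B, C, L, Q; the other 4 states are all reachable.

4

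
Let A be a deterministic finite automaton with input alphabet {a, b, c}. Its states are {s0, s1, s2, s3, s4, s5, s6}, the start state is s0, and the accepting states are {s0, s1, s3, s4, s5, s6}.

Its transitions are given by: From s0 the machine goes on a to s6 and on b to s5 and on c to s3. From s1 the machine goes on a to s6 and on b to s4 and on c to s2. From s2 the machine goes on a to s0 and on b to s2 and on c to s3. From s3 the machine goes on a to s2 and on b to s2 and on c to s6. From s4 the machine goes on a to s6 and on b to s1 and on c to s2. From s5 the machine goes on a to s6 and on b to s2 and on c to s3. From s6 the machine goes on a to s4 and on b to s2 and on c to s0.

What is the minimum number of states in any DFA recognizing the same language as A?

All states are reachable from the start state.
P0 = {s0,s1,s3,s4,s5,s6} | {s2}.
On input a, block {s0,s1,s3,s4,s5,s6} splits into {s0,s1,s4,s5,s6} and {s3}.
On input b, block {s0,s1,s4,s5,s6} splits into {s0,s1,s4} and {s5,s6}.
On input b, block {s0,s1,s4} splits into {s1,s4} and {s0}.
On input a, block {s5,s6} splits into {s5} and {s6}.
Stable partition: {s1,s4} | {s2} | {s3} | {s5} | {s0} | {s6} — 6 equivalence classes.

6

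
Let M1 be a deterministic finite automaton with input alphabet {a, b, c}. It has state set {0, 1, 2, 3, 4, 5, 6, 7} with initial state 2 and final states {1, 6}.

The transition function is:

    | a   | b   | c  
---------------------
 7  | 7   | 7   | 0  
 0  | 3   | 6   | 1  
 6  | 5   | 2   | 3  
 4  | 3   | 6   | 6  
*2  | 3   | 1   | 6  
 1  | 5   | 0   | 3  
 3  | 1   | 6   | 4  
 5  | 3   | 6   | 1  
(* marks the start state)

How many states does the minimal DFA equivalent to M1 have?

3

First remove the unreachable states {7}; 7 states remain.
P0 = {1,6} | {0,2,3,4,5}.
On input a, block {0,2,3,4,5} splits into {0,2,4,5} and {3}.
Stable partition: {1,6} | {0,2,4,5} | {3} — 3 equivalence classes.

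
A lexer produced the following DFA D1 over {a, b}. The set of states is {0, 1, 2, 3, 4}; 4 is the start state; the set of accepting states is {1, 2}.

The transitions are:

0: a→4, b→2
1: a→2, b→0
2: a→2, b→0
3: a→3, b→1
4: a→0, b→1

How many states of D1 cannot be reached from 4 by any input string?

1

Starting at 4 and following transitions, the reachable set is {0, 1, 2, 4}. That leaves 3 unreachable — 1 in total.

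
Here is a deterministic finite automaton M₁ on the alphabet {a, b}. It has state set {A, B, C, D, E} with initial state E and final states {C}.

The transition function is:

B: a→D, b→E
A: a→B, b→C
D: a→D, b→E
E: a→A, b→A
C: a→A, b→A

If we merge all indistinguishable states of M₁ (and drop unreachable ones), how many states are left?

Start with accepting vs non-accepting: {C} | {A,B,D,E}.
Split {A,B,D,E} by δ(·,b) → {B,D,E} and {A}.
Refine {B,D,E} on symbol a: members go to different blocks, giving {B,D} and {E}.
No further refinement is possible. Final partition (4 blocks): {C} | {B,D} | {A} | {E}.

4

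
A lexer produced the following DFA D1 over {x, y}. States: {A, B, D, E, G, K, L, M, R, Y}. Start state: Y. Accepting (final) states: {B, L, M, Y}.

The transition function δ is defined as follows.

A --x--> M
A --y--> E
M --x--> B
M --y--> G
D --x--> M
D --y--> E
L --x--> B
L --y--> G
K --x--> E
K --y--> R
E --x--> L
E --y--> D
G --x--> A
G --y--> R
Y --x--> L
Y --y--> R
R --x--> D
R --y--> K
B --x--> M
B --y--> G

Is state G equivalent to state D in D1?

Initial partition by acceptance: {B,L,M,Y} | {A,D,E,G,K,R}.
Refine {A,D,E,G,K,R} on symbol x: members go to different blocks, giving {A,D,E} and {G,K,R}.
No further refinement is possible. Final partition (3 blocks): {B,L,M,Y} | {A,D,E} | {G,K,R}.
G and D end up in different blocks, so they are distinguishable. For instance, the string 'x' is accepted from only D.

No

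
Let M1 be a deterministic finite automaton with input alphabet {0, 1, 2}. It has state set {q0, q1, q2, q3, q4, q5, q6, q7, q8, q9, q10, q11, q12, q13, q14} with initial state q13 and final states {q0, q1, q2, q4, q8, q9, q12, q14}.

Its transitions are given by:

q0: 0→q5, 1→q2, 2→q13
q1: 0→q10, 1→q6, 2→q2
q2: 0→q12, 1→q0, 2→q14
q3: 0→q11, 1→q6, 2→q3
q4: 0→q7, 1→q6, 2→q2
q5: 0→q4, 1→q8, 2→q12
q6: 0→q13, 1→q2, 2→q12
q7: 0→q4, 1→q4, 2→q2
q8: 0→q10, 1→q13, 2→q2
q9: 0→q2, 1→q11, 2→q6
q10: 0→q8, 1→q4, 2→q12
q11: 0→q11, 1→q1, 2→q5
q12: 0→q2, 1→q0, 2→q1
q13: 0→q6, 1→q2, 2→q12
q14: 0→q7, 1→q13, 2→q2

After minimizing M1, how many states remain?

Reachable states from the start: {q0,q1,q2,q4,q5,q6,q7,q8,q10,q12,q13,q14}. Unreachable: {q3,q9,q11} — drop them.
P0 = {q0,q1,q2,q4,q8,q12,q14} | {q5,q6,q7,q10,q13}.
On input 0, block {q0,q1,q2,q4,q8,q12,q14} splits into {q0,q1,q4,q8,q14} and {q2,q12}.
Refine {q0,q1,q4,q8,q14} on symbol 1: members go to different blocks, giving {q1,q4,q8,q14} and {q0}.
Refine {q5,q6,q7,q10,q13} on symbol 0: members go to different blocks, giving {q5,q7,q10} and {q6,q13}.
Stable partition: {q1,q4,q8,q14} | {q5,q7,q10} | {q2,q12} | {q0} | {q6,q13} — 5 equivalence classes.

5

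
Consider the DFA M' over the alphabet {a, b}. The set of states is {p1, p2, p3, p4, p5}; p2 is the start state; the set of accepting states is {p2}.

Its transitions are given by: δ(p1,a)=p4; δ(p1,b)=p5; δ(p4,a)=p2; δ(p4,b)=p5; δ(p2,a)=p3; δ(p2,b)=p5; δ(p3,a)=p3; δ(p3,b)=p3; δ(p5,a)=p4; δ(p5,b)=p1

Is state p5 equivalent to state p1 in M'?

All states are reachable from the start state.
Start with accepting vs non-accepting: {p2} | {p1,p3,p4,p5}.
Refine {p1,p3,p4,p5} on symbol a: members go to different blocks, giving {p1,p3,p5} and {p4}.
Split {p1,p3,p5} by δ(·,a) → {p1,p5} and {p3}.
No further refinement is possible. Final partition (4 blocks): {p2} | {p1,p5} | {p4} | {p3}.
p5 and p1 lie in the same block of the stable partition, so they are equivalent — no string distinguishes them.

Yes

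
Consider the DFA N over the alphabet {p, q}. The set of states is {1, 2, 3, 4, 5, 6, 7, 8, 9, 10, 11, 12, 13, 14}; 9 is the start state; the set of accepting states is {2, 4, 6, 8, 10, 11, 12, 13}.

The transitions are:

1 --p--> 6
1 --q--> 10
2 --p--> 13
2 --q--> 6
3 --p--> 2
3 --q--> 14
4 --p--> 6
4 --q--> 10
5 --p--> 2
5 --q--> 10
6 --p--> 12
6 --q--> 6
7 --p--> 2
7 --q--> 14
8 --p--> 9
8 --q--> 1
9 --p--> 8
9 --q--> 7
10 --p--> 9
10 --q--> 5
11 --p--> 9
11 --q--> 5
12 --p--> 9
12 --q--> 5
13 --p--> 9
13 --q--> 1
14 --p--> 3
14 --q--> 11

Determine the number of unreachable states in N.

Starting at 9 and following transitions, the reachable set is {1, 2, 3, 5, 6, 7, 8, 9, 10, 11, 12, 13, 14}. That leaves 4 unreachable — 1 in total.

1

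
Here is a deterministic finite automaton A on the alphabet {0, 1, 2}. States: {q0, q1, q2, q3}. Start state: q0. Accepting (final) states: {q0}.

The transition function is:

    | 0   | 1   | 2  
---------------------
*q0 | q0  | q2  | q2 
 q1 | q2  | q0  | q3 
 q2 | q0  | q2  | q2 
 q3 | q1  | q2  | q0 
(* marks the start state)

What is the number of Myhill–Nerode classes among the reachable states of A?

2

Reachable states from the start: {q0,q2}. Unreachable: {q1,q3} — drop them.
Initial partition by acceptance: {q0} | {q2}.
The partition is now stable with 2 blocks: {q0} | {q2}.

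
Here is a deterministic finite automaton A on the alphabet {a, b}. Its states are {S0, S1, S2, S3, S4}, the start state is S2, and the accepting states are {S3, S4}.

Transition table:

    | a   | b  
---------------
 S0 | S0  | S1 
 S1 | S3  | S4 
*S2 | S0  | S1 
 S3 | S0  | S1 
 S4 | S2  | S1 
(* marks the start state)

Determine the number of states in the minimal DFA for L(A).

Start with accepting vs non-accepting: {S3,S4} | {S0,S1,S2}.
On input a, block {S0,S1,S2} splits into {S0,S2} and {S1}.
No further refinement is possible. Final partition (3 blocks): {S3,S4} | {S0,S2} | {S1}.

3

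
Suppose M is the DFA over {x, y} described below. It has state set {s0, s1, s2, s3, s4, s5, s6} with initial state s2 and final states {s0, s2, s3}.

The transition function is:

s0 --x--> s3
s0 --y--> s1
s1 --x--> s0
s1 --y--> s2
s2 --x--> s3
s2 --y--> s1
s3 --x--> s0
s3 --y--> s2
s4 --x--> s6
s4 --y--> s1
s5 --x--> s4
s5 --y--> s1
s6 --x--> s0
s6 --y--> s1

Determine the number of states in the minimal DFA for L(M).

States {s4,s5,s6} cannot be reached from the start state, so discard them.
Start with accepting vs non-accepting: {s0,s2,s3} | {s1}.
On input y, block {s0,s2,s3} splits into {s0,s2} and {s3}.
No further refinement is possible. Final partition (3 blocks): {s0,s2} | {s1} | {s3}.

3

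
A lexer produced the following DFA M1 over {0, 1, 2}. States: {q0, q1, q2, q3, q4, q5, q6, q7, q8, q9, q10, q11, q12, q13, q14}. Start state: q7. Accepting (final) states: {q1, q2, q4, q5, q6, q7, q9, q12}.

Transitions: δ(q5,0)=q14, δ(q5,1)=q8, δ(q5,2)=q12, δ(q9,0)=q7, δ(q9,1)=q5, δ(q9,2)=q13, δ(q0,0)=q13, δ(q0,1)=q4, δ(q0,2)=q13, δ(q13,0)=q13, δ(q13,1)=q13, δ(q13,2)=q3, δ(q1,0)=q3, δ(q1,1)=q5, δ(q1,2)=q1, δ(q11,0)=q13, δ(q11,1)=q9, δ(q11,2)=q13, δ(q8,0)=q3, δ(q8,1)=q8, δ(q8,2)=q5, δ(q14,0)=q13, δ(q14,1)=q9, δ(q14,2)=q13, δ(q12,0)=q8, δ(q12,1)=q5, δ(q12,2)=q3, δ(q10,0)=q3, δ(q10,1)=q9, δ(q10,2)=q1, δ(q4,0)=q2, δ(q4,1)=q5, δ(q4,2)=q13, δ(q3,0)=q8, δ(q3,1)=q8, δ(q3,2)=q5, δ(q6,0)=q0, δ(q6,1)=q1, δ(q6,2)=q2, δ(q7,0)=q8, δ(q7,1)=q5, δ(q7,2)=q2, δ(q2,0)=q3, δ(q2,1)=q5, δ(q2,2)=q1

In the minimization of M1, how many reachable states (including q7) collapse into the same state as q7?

3

States {q0,q4,q6,q10,q11} cannot be reached from the start state, so discard them.
P0 = {q1,q2,q5,q7,q9,q12} | {q3,q8,q13,q14}.
On input 0, block {q1,q2,q5,q7,q9,q12} splits into {q1,q2,q5,q7,q12} and {q9}.
On input 1, block {q1,q2,q5,q7,q12} splits into {q1,q2,q7,q12} and {q5}.
On input 2, block {q1,q2,q7,q12} splits into {q1,q2,q7} and {q12}.
Refine {q3,q8,q13,q14} on symbol 1: members go to different blocks, giving {q3,q8,q13} and {q14}.
Refine {q3,q8,q13} on symbol 2: members go to different blocks, giving {q3,q8} and {q13}.
The partition is now stable with 7 blocks: {q1,q2,q7} | {q3,q8} | {q9} | {q5} | {q12} | {q14} | {q13}.
The equivalence class containing q7 is {q1,q2,q7}, of size 3.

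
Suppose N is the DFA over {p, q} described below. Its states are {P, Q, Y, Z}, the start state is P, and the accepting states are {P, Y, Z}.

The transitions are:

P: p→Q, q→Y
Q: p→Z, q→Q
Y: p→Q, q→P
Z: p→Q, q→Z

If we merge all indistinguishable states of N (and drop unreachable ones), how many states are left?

Initial partition by acceptance: {P,Y,Z} | {Q}.
Stable partition: {P,Y,Z} | {Q} — 2 equivalence classes.

2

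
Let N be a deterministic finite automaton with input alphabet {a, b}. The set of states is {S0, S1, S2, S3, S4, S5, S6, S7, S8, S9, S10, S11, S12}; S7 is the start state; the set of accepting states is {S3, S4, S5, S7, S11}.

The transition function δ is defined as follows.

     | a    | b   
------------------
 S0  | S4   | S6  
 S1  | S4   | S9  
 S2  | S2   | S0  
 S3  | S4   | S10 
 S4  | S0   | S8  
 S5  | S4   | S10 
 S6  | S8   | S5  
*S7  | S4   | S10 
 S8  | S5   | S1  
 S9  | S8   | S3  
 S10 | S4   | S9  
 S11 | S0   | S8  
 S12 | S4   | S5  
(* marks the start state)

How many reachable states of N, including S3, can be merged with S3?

3

Reachable states from the start: {S0,S1,S3,S4,S5,S6,S7,S8,S9,S10}. Unreachable: {S2,S11,S12} — drop them.
P0 = {S3,S4,S5,S7} | {S0,S1,S6,S8,S9,S10}.
Refine {S3,S4,S5,S7} on symbol a: members go to different blocks, giving {S3,S5,S7} and {S4}.
On input a, block {S0,S1,S6,S8,S9,S10} splits into {S0,S1,S10} and {S6,S9} and {S8}.
No further refinement is possible. Final partition (5 blocks): {S3,S5,S7} | {S0,S1,S10} | {S4} | {S6,S9} | {S8}.
State S3 belongs to the block {S3,S5,S7}, which has 3 states.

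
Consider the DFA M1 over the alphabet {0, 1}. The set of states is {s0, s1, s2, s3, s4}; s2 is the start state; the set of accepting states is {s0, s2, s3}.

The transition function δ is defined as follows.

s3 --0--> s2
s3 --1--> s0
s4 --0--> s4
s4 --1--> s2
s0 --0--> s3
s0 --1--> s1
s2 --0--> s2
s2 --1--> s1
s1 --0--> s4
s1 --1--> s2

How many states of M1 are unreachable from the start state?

2

Starting at s2 and following transitions, the reachable set is {s1, s2, s4}. That leaves s0, s3 unreachable — 2 in total.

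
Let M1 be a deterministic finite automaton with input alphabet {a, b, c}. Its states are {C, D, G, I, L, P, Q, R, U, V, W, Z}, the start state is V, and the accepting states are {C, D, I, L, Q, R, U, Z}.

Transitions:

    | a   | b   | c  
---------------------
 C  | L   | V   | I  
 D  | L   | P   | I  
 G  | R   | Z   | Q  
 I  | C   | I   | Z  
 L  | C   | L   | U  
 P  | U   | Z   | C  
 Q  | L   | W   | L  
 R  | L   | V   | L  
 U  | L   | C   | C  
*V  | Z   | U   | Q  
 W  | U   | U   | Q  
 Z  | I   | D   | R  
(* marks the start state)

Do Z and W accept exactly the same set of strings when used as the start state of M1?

No

Reachable states from the start: {C,D,I,L,P,Q,R,U,V,W,Z}. Unreachable: {G} — drop them.
P0 = {C,D,I,L,Q,R,U,Z} | {P,V,W}.
On input b, block {C,D,I,L,Q,R,U,Z} splits into {I,L,U,Z} and {C,D,Q,R}.
Refine {I,L,U,Z} on symbol a: members go to different blocks, giving {U,Z} and {I,L}.
Stable partition: {U,Z} | {P,V,W} | {C,D,Q,R} | {I,L} — 4 equivalence classes.
Z and W end up in different blocks, so they are distinguishable. For instance, the string 'ε' is accepted from only Z.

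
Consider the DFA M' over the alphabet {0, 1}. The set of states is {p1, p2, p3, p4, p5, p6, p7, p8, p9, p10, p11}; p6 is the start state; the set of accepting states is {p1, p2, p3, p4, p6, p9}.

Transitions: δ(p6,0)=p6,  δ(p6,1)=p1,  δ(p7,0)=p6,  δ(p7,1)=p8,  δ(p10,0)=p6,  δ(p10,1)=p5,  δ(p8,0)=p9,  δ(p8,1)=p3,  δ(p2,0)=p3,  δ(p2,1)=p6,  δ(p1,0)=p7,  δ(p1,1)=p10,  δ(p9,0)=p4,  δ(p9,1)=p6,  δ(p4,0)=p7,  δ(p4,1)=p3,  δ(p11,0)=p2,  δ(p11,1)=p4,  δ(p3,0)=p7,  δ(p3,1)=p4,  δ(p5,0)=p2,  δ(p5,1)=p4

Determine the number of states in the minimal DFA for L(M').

States {p11} cannot be reached from the start state, so discard them.
Start with accepting vs non-accepting: {p1,p2,p3,p4,p6,p9} | {p5,p7,p8,p10}.
Split {p1,p2,p3,p4,p6,p9} by δ(·,0) → {p1,p3,p4} and {p2,p6,p9}.
Split {p1,p3,p4} by δ(·,1) → {p3,p4} and {p1}.
Refine {p5,p7,p8,p10} on symbol 1: members go to different blocks, giving {p5,p8} and {p7,p10}.
On input 0, block {p2,p6,p9} splits into {p2,p9} and {p6}.
The partition is now stable with 6 blocks: {p3,p4} | {p5,p8} | {p2,p9} | {p1} | {p7,p10} | {p6}.

6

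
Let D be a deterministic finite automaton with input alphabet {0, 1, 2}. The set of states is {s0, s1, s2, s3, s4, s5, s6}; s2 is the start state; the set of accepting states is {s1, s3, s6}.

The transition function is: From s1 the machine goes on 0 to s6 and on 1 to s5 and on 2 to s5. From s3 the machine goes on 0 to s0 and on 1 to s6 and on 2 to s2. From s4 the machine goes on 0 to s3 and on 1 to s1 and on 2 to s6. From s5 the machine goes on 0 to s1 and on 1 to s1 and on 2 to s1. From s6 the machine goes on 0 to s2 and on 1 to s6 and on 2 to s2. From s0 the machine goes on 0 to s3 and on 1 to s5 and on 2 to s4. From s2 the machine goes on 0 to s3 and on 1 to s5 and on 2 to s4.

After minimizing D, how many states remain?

5

Every state is reachable, so we keep all 7.
Initial partition by acceptance: {s1,s3,s6} | {s0,s2,s4,s5}.
On input 0, block {s1,s3,s6} splits into {s3,s6} and {s1}.
On input 0, block {s0,s2,s4,s5} splits into {s0,s2,s4} and {s5}.
On input 1, block {s0,s2,s4} splits into {s0,s2} and {s4}.
No further refinement is possible. Final partition (5 blocks): {s3,s6} | {s0,s2} | {s1} | {s5} | {s4}.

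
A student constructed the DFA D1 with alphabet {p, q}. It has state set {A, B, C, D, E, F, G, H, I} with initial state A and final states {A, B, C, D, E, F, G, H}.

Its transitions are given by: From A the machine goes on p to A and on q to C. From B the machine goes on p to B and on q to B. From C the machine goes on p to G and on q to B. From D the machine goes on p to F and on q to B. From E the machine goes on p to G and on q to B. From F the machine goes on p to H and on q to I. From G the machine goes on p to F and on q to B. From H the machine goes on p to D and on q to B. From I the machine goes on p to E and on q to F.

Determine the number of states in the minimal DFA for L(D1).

6

Every state is reachable, so we keep all 9.
P0 = {A,B,C,D,E,F,G,H} | {I}.
Split {A,B,C,D,E,F,G,H} by δ(·,q) → {A,B,C,D,E,G,H} and {F}.
On input p, block {A,B,C,D,E,G,H} splits into {A,B,C,E,H} and {D,G}.
Refine {A,B,C,E,H} on symbol p: members go to different blocks, giving {C,E,H} and {A,B}.
Split {A,B} by δ(·,q) → {A} and {B}.
The partition is now stable with 6 blocks: {C,E,H} | {I} | {F} | {D,G} | {A} | {B}.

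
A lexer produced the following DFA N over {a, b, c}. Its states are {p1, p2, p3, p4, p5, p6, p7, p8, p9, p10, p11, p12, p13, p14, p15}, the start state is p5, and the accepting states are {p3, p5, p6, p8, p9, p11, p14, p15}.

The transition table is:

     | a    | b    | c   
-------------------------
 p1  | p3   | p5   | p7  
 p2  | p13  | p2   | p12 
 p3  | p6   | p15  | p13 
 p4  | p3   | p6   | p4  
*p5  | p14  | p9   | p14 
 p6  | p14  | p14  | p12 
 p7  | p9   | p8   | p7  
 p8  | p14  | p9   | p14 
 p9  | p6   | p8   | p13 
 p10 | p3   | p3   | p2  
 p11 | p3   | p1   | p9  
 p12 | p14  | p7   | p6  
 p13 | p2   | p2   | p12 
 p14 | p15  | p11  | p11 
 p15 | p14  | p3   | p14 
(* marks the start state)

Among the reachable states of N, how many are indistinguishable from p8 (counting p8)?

First remove the unreachable states {p4,p10}; 13 states remain.
P0 = {p3,p5,p6,p8,p9,p11,p14,p15} | {p1,p2,p7,p12,p13}.
On input b, block {p3,p5,p6,p8,p9,p11,p14,p15} splits into {p3,p5,p6,p8,p9,p14,p15} and {p11}.
Refine {p3,p5,p6,p8,p9,p14,p15} on symbol b: members go to different blocks, giving {p3,p5,p6,p8,p9,p15} and {p14}.
Split {p3,p5,p6,p8,p9,p15} by δ(·,a) → {p5,p6,p8,p15} and {p3,p9}.
On input b, block {p5,p6,p8,p15} splits into {p5,p8,p15} and {p6}.
Refine {p1,p2,p7,p12,p13} on symbol a: members go to different blocks, giving {p1,p7} and {p2,p13} and {p12}.
The partition is now stable with 8 blocks: {p5,p8,p15} | {p1,p7} | {p11} | {p14} | {p3,p9} | {p6} | {p2,p13} | {p12}.
State p8 belongs to the block {p5,p8,p15}, which has 3 states.

3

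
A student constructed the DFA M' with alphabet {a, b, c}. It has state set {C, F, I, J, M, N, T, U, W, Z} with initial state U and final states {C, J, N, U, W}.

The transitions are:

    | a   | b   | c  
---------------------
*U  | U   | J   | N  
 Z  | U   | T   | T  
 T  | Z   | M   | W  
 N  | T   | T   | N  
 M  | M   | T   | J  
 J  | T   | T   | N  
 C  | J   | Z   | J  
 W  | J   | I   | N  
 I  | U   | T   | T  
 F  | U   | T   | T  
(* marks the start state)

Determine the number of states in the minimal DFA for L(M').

States {C,F} cannot be reached from the start state, so discard them.
Initial partition by acceptance: {J,N,U,W} | {I,M,T,Z}.
Refine {J,N,U,W} on symbol a: members go to different blocks, giving {J,N} and {U,W}.
Refine {I,M,T,Z} on symbol a: members go to different blocks, giving {I,Z} and {M,T}.
Refine {U,W} on symbol a: members go to different blocks, giving {W} and {U}.
Refine {M,T} on symbol a: members go to different blocks, giving {M} and {T}.
Stable partition: {J,N} | {I,Z} | {W} | {M} | {U} | {T} — 6 equivalence classes.

6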